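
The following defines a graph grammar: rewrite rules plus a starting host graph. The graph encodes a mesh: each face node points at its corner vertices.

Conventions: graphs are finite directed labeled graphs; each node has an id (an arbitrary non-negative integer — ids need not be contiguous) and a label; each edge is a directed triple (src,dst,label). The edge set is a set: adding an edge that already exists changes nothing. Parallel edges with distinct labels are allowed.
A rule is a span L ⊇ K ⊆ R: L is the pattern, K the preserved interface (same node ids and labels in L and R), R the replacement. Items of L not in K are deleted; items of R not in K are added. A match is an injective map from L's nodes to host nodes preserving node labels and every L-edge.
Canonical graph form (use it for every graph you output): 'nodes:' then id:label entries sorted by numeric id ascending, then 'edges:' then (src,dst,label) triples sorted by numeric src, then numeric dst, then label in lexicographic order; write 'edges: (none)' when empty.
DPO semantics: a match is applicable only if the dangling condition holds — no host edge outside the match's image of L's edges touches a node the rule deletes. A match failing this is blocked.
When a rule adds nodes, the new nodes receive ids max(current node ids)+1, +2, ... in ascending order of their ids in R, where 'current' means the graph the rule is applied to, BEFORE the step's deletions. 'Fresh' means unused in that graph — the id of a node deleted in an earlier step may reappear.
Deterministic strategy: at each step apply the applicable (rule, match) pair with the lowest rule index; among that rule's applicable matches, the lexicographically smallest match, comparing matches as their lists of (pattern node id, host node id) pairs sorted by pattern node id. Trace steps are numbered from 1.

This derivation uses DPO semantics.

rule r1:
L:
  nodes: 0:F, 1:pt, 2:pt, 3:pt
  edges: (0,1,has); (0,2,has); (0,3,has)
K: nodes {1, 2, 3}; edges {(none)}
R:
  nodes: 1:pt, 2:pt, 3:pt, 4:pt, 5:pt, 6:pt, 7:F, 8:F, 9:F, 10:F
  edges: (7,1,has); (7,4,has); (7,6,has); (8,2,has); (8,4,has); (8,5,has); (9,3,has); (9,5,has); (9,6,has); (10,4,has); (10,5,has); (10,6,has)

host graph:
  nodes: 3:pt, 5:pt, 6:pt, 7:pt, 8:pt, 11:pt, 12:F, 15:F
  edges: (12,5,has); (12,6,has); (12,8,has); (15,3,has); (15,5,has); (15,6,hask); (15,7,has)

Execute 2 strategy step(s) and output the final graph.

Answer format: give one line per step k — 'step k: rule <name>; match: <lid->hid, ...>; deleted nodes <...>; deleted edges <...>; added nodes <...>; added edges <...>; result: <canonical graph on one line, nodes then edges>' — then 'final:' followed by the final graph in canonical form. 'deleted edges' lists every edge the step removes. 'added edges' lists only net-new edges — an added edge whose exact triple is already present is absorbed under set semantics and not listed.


step 1: rule r1; match: 0->12, 1->5, 2->6, 3->8; deleted nodes 12; deleted edges (12,5,has); (12,6,has); (12,8,has); added nodes 16, 17, 18, 19, 20, 21, 22; added edges (19,5,has); (19,16,has); (19,18,has); (20,6,has); (20,16,has); (20,17,has); (21,8,has); (21,17,has); (21,18,has); (22,16,has); (22,17,has); (22,18,has); result: nodes: 3:pt, 5:pt, 6:pt, 7:pt, 8:pt, 11:pt, 15:F, 16:pt, 17:pt, 18:pt, 19:F, 20:F, 21:F, 22:F edges: (15,3,has); (15,5,has); (15,6,hask); (15,7,has); (19,5,has); (19,16,has); (19,18,has); (20,6,has); (20,16,has); (20,17,has); (21,8,has); (21,17,has); (21,18,has); (22,16,has); (22,17,has); (22,18,has)
step 2: rule r1; match: 0->19, 1->5, 2->16, 3->18; deleted nodes 19; deleted edges (19,5,has); (19,16,has); (19,18,has); added nodes 23, 24, 25, 26, 27, 28, 29; added edges (26,5,has); (26,23,has); (26,25,has); (27,16,has); (27,23,has); (27,24,has); (28,18,has); (28,24,has); (28,25,has); (29,23,has); (29,24,has); (29,25,has); result: nodes: 3:pt, 5:pt, 6:pt, 7:pt, 8:pt, 11:pt, 15:F, 16:pt, 17:pt, 18:pt, 20:F, 21:F, 22:F, 23:pt, 24:pt, 25:pt, 26:F, 27:F, 28:F, 29:F edges: (15,3,has); (15,5,has); (15,6,hask); (15,7,has); (20,6,has); (20,16,has); (20,17,has); (21,8,has); (21,17,has); (21,18,has); (22,16,has); (22,17,has); (22,18,has); (26,5,has); (26,23,has); (26,25,has); (27,16,has); (27,23,has); (27,24,has); (28,18,has); (28,24,has); (28,25,has); (29,23,has); (29,24,has); (29,25,has)
final:
nodes: 3:pt, 5:pt, 6:pt, 7:pt, 8:pt, 11:pt, 15:F, 16:pt, 17:pt, 18:pt, 20:F, 21:F, 22:F, 23:pt, 24:pt, 25:pt, 26:F, 27:F, 28:F, 29:F
edges: (15,3,has); (15,5,has); (15,6,hask); (15,7,has); (20,6,has); (20,16,has); (20,17,has); (21,8,has); (21,17,has); (21,18,has); (22,16,has); (22,17,has); (22,18,has); (26,5,has); (26,23,has); (26,25,has); (27,16,has); (27,23,has); (27,24,has); (28,18,has); (28,24,has); (28,25,has); (29,23,has); (29,24,has); (29,25,has)


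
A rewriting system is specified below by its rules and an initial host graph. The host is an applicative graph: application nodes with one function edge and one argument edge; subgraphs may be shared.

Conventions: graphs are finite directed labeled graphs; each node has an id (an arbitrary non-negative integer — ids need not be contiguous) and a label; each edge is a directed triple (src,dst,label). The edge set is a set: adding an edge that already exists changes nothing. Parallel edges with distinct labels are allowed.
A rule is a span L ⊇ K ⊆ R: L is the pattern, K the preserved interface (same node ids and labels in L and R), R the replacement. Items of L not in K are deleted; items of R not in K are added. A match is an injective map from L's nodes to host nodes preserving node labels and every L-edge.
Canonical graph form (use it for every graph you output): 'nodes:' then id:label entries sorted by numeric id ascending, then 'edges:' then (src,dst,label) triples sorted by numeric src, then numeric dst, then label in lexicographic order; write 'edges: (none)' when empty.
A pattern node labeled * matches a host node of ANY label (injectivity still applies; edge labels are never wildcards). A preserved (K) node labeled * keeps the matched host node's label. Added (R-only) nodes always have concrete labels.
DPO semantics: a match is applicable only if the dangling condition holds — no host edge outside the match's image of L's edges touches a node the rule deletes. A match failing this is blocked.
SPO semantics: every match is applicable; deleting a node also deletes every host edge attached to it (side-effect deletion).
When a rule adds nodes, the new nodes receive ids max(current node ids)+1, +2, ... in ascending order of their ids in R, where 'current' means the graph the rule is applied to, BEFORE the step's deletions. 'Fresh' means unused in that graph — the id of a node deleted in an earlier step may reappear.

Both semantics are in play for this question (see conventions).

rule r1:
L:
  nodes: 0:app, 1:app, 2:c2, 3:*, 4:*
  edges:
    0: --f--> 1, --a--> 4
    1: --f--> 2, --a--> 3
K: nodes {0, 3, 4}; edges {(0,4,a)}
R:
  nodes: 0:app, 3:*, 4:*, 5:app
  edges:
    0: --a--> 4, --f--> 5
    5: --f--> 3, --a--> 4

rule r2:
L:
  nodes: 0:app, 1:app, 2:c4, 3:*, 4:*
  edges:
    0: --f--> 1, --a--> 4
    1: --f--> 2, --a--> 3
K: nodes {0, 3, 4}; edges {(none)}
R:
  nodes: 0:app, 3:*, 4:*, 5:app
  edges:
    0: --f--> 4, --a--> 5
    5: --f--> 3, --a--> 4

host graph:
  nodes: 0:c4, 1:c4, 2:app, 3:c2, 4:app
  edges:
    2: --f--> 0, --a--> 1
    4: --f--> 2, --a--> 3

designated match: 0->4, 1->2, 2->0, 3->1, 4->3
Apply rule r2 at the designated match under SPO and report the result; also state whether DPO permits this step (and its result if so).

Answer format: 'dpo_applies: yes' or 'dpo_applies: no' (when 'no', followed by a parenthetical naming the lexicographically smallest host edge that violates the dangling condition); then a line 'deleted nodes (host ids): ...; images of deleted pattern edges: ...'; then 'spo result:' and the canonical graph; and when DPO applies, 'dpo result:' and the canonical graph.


dpo_applies: yes
deleted nodes (host ids): 0, 2; images of deleted pattern edges: (2,0,f); (2,1,a); (4,2,f); (4,3,a)
spo result:
nodes: 1:c4, 3:c2, 4:app, 5:app
edges: (4,3,f); (4,5,a); (5,1,f); (5,3,a)
dpo result:
nodes: 1:c4, 3:c2, 4:app, 5:app
edges: (4,3,f); (4,5,a); (5,1,f); (5,3,a)


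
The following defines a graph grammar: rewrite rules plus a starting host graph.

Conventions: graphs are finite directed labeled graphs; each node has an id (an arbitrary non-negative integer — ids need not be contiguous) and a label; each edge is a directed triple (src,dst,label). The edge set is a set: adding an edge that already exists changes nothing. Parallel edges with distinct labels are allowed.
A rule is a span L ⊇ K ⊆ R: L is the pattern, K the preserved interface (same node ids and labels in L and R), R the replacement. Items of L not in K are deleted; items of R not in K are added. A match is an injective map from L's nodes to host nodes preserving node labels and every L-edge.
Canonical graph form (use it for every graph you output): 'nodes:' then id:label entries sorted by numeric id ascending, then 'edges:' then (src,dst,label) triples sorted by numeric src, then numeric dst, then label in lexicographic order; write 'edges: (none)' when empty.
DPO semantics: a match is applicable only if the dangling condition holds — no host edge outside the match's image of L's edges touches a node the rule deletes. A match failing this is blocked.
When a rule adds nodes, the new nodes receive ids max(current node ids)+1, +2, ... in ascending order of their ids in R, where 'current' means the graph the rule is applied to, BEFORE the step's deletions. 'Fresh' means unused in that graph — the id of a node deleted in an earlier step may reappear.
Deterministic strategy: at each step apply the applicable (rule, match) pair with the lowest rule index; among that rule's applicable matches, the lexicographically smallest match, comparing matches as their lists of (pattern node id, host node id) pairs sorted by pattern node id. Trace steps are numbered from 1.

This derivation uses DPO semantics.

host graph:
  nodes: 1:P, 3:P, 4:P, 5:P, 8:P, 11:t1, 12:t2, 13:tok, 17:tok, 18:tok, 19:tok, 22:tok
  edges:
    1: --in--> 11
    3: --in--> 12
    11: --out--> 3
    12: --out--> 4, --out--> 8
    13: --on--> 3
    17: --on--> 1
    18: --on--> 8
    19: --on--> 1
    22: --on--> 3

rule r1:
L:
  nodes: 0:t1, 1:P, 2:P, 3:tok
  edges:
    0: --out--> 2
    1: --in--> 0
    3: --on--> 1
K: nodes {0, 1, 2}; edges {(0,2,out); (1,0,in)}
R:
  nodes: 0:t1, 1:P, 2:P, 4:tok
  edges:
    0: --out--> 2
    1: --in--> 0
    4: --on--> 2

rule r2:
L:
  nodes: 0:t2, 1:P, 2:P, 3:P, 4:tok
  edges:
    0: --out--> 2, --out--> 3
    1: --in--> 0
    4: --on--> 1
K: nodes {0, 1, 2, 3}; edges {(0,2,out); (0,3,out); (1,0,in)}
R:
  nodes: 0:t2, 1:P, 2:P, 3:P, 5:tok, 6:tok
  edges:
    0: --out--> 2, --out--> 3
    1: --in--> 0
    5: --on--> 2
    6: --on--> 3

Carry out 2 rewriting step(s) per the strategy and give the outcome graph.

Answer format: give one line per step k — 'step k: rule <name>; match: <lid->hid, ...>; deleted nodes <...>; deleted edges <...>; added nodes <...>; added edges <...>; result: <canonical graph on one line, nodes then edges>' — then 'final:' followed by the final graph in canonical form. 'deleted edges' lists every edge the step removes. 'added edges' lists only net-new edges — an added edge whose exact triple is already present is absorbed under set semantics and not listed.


step 1: rule r1; match: 0->11, 1->1, 2->3, 3->17; deleted nodes 17; deleted edges (17,1,on); added nodes 23; added edges (23,3,on); result: nodes: 1:P, 3:P, 4:P, 5:P, 8:P, 11:t1, 12:t2, 13:tok, 18:tok, 19:tok, 22:tok, 23:tok edges: (1,11,in); (3,12,in); (11,3,out); (12,4,out); (12,8,out); (13,3,on); (18,8,on); (19,1,on); (22,3,on); (23,3,on)
step 2: rule r1; match: 0->11, 1->1, 2->3, 3->19; deleted nodes 19; deleted edges (19,1,on); added nodes 24; added edges (24,3,on); result: nodes: 1:P, 3:P, 4:P, 5:P, 8:P, 11:t1, 12:t2, 13:tok, 18:tok, 22:tok, 23:tok, 24:tok edges: (1,11,in); (3,12,in); (11,3,out); (12,4,out); (12,8,out); (13,3,on); (18,8,on); (22,3,on); (23,3,on); (24,3,on)
final:
nodes: 1:P, 3:P, 4:P, 5:P, 8:P, 11:t1, 12:t2, 13:tok, 18:tok, 22:tok, 23:tok, 24:tok
edges: (1,11,in); (3,12,in); (11,3,out); (12,4,out); (12,8,out); (13,3,on); (18,8,on); (22,3,on); (23,3,on); (24,3,on)


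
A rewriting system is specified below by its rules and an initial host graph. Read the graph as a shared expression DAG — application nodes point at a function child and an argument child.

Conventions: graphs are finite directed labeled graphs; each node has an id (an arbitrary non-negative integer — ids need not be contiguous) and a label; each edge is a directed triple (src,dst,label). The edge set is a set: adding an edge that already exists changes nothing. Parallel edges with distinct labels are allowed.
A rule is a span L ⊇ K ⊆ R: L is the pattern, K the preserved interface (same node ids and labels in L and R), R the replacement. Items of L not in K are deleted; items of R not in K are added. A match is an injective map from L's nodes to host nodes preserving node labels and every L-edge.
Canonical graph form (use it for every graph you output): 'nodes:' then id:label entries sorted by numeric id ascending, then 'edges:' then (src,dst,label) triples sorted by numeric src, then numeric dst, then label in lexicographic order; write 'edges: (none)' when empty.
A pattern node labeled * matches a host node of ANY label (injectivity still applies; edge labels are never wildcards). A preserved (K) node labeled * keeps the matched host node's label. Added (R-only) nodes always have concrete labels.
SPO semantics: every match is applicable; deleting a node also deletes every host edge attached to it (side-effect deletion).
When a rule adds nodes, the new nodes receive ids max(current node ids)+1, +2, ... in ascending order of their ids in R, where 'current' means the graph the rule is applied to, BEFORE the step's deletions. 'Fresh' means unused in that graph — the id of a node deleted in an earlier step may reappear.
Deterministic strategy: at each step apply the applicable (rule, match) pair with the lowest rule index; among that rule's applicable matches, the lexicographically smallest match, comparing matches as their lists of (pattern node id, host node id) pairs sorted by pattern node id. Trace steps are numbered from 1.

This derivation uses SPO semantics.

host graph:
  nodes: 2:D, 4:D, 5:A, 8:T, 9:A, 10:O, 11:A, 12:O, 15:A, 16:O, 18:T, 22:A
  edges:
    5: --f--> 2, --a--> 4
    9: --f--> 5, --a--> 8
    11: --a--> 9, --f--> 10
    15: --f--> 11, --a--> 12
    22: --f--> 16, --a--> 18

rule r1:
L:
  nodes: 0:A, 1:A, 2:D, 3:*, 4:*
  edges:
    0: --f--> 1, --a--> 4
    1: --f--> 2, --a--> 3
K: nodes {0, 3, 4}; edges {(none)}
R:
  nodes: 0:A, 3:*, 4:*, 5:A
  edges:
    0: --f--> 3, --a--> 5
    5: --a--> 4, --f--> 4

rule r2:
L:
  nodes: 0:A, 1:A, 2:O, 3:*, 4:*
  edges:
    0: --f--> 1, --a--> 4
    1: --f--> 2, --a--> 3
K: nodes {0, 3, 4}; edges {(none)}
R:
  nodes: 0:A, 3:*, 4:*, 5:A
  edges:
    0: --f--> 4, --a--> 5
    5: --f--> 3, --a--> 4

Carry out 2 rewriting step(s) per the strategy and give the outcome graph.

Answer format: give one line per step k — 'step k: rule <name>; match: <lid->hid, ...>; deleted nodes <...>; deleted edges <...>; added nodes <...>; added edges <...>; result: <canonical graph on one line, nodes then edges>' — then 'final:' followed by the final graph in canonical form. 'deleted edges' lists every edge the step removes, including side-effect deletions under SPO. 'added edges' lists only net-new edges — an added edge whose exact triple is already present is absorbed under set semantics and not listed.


step 1: rule r1; match: 0->9, 1->5, 2->2, 3->4, 4->8; deleted nodes 2, 5; deleted edges (5,2,f); (5,4,a); (9,5,f); (9,8,a); added nodes 23; added edges (9,4,f); (9,23,a); (23,8,a); (23,8,f); result: nodes: 4:D, 8:T, 9:A, 10:O, 11:A, 12:O, 15:A, 16:O, 18:T, 22:A, 23:A edges: (9,4,f); (9,23,a); (11,9,a); (11,10,f); (15,11,f); (15,12,a); (22,16,f); (22,18,a); (23,8,a); (23,8,f)
step 2: rule r2; match: 0->15, 1->11, 2->10, 3->9, 4->12; deleted nodes 10, 11; deleted edges (11,9,a); (11,10,f); (15,11,f); (15,12,a); added nodes 24; added edges (15,12,f); (15,24,a); (24,9,f); (24,12,a); result: nodes: 4:D, 8:T, 9:A, 12:O, 15:A, 16:O, 18:T, 22:A, 23:A, 24:A edges: (9,4,f); (9,23,a); (15,12,f); (15,24,a); (22,16,f); (22,18,a); (23,8,a); (23,8,f); (24,9,f); (24,12,a)
final:
nodes: 4:D, 8:T, 9:A, 12:O, 15:A, 16:O, 18:T, 22:A, 23:A, 24:A
edges: (9,4,f); (9,23,a); (15,12,f); (15,24,a); (22,16,f); (22,18,a); (23,8,a); (23,8,f); (24,9,f); (24,12,a)


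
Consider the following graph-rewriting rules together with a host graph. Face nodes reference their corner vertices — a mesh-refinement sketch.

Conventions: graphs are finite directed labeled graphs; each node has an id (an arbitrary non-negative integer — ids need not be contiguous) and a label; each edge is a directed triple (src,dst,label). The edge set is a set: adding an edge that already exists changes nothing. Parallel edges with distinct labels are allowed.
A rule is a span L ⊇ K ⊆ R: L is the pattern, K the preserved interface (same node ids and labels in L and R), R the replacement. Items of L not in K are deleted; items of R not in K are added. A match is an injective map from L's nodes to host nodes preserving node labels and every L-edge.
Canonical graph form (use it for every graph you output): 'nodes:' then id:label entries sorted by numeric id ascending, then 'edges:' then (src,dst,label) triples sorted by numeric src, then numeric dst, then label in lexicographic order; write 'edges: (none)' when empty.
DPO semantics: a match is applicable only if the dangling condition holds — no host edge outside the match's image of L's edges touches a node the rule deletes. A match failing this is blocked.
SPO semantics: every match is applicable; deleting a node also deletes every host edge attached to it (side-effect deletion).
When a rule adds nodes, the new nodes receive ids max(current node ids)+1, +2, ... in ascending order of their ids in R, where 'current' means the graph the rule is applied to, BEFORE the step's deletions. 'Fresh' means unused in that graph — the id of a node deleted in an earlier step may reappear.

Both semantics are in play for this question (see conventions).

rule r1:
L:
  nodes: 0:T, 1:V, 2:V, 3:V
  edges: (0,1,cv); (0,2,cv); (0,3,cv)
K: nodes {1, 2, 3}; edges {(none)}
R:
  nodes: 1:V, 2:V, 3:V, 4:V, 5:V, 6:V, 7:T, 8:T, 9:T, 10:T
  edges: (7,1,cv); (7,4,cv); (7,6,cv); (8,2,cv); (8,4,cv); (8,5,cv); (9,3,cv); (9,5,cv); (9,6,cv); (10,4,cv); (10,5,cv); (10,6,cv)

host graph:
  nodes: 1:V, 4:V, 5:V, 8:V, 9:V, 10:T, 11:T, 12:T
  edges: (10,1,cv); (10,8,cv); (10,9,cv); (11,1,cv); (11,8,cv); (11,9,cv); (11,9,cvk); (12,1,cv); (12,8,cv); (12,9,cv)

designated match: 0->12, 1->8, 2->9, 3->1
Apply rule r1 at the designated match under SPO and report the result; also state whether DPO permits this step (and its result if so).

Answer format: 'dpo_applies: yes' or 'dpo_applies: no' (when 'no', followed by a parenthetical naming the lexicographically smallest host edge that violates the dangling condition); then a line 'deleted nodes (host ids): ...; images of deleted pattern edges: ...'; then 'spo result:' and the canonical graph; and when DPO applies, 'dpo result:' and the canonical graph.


dpo_applies: yes
deleted nodes (host ids): 12; images of deleted pattern edges: (12,1,cv); (12,8,cv); (12,9,cv)
spo result:
nodes: 1:V, 4:V, 5:V, 8:V, 9:V, 10:T, 11:T, 13:V, 14:V, 15:V, 16:T, 17:T, 18:T, 19:T
edges: (10,1,cv); (10,8,cv); (10,9,cv); (11,1,cv); (11,8,cv); (11,9,cv); (11,9,cvk); (16,8,cv); (16,13,cv); (16,15,cv); (17,9,cv); (17,13,cv); (17,14,cv); (18,1,cv); (18,14,cv); (18,15,cv); (19,13,cv); (19,14,cv); (19,15,cv)
dpo result:
nodes: 1:V, 4:V, 5:V, 8:V, 9:V, 10:T, 11:T, 13:V, 14:V, 15:V, 16:T, 17:T, 18:T, 19:T
edges: (10,1,cv); (10,8,cv); (10,9,cv); (11,1,cv); (11,8,cv); (11,9,cv); (11,9,cvk); (16,8,cv); (16,13,cv); (16,15,cv); (17,9,cv); (17,13,cv); (17,14,cv); (18,1,cv); (18,14,cv); (18,15,cv); (19,13,cv); (19,14,cv); (19,15,cv)


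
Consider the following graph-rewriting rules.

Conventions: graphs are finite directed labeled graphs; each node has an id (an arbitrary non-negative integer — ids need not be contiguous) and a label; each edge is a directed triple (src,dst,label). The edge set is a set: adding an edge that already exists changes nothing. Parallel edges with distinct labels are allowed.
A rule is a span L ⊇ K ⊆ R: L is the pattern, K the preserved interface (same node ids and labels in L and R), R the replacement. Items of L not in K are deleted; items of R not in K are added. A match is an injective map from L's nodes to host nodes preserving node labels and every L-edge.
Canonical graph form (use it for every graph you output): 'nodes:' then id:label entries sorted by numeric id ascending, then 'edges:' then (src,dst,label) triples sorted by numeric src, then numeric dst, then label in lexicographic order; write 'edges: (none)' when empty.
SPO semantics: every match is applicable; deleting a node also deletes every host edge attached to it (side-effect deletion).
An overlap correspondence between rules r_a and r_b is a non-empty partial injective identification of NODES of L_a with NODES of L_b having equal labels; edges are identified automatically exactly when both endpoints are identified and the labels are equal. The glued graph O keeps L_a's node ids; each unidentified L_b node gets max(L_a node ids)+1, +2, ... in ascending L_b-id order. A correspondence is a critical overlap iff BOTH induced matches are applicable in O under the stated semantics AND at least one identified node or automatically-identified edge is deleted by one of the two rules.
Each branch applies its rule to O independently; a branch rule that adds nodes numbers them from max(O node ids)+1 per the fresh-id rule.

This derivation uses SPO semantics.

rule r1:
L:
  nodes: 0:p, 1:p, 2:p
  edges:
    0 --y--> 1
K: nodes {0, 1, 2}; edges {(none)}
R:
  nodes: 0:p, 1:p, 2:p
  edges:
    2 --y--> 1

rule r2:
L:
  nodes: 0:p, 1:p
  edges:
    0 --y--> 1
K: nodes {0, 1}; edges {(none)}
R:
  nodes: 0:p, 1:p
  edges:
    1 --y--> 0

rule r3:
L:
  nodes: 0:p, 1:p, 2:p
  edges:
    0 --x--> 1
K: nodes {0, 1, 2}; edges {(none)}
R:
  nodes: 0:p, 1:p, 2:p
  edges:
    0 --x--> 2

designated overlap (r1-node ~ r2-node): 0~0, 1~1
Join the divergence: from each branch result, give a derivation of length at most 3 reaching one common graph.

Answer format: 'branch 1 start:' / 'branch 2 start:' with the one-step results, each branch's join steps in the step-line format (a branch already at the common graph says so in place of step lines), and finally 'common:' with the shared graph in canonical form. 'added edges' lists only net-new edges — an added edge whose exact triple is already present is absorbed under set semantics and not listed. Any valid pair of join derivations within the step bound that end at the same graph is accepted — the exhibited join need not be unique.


branch 1 start:
nodes: 0:p, 1:p, 2:p
edges: (2,1,y)
branch 2 start:
nodes: 0:p, 1:p, 2:p
edges: (1,0,y)
branch 1 step 1: rule r1; match: 0->2, 1->1, 2->0; deleted nodes (none); deleted edges (2,1,y); added nodes (none); added edges (0,1,y); result: nodes: 0:p, 1:p, 2:p edges: (0,1,y)
branch 2 step 1: rule r2; match: 0->1, 1->0; deleted nodes (none); deleted edges (1,0,y); added nodes (none); added edges (0,1,y); result: nodes: 0:p, 1:p, 2:p edges: (0,1,y)
common:
nodes: 0:p, 1:p, 2:p
edges: (0,1,y)


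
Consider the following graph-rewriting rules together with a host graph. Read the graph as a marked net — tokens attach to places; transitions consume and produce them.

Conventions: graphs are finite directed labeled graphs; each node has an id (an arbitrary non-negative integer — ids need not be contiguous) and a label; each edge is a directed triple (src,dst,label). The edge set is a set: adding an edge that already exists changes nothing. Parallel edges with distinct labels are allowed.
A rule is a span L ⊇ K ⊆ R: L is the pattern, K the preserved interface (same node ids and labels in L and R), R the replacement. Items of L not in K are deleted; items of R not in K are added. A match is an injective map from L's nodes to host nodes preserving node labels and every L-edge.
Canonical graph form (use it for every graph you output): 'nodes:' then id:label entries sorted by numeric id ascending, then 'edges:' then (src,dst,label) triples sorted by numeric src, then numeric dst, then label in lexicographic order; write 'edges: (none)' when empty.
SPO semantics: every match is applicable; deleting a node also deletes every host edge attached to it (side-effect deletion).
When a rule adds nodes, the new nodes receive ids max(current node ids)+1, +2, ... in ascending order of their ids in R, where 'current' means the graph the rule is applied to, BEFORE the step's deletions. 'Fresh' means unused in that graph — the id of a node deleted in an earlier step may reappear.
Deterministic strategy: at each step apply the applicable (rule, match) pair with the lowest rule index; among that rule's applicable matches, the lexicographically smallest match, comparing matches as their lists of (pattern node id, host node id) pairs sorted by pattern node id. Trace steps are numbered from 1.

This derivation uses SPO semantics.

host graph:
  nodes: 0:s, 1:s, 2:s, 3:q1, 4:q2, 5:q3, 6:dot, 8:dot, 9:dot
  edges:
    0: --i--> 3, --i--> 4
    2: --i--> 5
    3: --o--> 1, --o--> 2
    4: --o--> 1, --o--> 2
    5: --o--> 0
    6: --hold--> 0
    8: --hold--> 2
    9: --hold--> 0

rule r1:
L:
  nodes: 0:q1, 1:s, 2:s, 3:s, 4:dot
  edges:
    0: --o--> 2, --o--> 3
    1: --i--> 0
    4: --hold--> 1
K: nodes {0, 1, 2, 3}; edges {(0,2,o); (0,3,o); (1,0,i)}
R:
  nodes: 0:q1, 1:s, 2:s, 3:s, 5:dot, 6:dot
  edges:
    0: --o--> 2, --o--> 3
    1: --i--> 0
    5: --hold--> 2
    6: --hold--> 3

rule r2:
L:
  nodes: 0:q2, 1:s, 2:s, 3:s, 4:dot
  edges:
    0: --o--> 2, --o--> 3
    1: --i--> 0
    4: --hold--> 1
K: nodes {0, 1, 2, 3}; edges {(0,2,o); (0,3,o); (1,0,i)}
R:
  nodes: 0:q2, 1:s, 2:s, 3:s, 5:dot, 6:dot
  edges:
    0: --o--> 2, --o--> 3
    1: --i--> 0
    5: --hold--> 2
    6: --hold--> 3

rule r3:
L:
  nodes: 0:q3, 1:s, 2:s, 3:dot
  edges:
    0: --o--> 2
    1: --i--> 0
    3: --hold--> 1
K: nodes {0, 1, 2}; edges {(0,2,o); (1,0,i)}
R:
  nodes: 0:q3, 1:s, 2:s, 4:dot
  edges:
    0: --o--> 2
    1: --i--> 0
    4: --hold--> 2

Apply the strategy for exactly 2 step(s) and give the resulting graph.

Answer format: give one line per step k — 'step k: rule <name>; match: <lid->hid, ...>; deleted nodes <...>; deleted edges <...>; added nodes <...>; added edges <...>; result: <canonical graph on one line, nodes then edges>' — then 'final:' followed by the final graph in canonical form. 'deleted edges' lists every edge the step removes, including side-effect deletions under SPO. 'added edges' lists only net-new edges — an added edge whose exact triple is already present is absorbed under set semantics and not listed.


step 1: rule r1; match: 0->3, 1->0, 2->1, 3->2, 4->6; deleted nodes 6; deleted edges (6,0,hold); added nodes 10, 11; added edges (10,1,hold); (11,2,hold); result: nodes: 0:s, 1:s, 2:s, 3:q1, 4:q2, 5:q3, 8:dot, 9:dot, 10:dot, 11:dot edges: (0,3,i); (0,4,i); (2,5,i); (3,1,o); (3,2,o); (4,1,o); (4,2,o); (5,0,o); (8,2,hold); (9,0,hold); (10,1,hold); (11,2,hold)
step 2: rule r1; match: 0->3, 1->0, 2->1, 3->2, 4->9; deleted nodes 9; deleted edges (9,0,hold); added nodes 12, 13; added edges (12,1,hold); (13,2,hold); result: nodes: 0:s, 1:s, 2:s, 3:q1, 4:q2, 5:q3, 8:dot, 10:dot, 11:dot, 12:dot, 13:dot edges: (0,3,i); (0,4,i); (2,5,i); (3,1,o); (3,2,o); (4,1,o); (4,2,o); (5,0,o); (8,2,hold); (10,1,hold); (11,2,hold); (12,1,hold); (13,2,hold)
final:
nodes: 0:s, 1:s, 2:s, 3:q1, 4:q2, 5:q3, 8:dot, 10:dot, 11:dot, 12:dot, 13:dot
edges: (0,3,i); (0,4,i); (2,5,i); (3,1,o); (3,2,o); (4,1,o); (4,2,o); (5,0,o); (8,2,hold); (10,1,hold); (11,2,hold); (12,1,hold); (13,2,hold)


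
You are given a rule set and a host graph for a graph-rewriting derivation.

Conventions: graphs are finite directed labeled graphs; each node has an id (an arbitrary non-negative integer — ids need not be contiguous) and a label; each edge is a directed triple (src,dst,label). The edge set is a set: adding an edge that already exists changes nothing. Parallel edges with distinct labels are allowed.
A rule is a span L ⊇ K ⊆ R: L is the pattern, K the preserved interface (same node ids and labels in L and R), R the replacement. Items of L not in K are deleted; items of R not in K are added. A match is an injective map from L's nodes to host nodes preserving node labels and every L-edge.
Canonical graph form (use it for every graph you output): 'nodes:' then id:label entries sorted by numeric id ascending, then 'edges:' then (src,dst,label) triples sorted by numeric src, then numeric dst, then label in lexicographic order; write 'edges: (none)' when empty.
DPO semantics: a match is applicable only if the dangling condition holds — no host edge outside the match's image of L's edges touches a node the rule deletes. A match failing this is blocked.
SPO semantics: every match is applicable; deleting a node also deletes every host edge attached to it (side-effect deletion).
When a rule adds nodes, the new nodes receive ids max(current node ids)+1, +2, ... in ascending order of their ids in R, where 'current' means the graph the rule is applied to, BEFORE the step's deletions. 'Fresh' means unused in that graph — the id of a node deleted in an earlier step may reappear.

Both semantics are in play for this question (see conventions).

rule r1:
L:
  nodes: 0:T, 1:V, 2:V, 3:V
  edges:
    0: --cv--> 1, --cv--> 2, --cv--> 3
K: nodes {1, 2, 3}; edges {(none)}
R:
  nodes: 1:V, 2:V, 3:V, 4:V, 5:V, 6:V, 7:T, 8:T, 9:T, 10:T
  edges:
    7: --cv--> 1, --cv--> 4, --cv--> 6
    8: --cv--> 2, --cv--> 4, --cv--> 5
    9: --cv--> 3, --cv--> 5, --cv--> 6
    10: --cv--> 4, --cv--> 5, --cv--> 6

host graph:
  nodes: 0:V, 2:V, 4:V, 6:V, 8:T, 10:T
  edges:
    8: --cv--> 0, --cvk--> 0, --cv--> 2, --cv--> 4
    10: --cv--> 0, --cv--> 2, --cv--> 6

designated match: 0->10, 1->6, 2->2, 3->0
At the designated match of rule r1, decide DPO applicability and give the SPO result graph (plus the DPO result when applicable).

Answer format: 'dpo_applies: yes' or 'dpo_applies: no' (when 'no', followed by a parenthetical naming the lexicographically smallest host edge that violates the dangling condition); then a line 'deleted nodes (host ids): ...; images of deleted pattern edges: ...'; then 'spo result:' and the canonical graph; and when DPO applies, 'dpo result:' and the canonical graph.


dpo_applies: yes
deleted nodes (host ids): 10; images of deleted pattern edges: (10,0,cv); (10,2,cv); (10,6,cv)
spo result:
nodes: 0:V, 2:V, 4:V, 6:V, 8:T, 11:V, 12:V, 13:V, 14:T, 15:T, 16:T, 17:T
edges: (8,0,cv); (8,0,cvk); (8,2,cv); (8,4,cv); (14,6,cv); (14,11,cv); (14,13,cv); (15,2,cv); (15,11,cv); (15,12,cv); (16,0,cv); (16,12,cv); (16,13,cv); (17,11,cv); (17,12,cv); (17,13,cv)
dpo result:
nodes: 0:V, 2:V, 4:V, 6:V, 8:T, 11:V, 12:V, 13:V, 14:T, 15:T, 16:T, 17:T
edges: (8,0,cv); (8,0,cvk); (8,2,cv); (8,4,cv); (14,6,cv); (14,11,cv); (14,13,cv); (15,2,cv); (15,11,cv); (15,12,cv); (16,0,cv); (16,12,cv); (16,13,cv); (17,11,cv); (17,12,cv); (17,13,cv)


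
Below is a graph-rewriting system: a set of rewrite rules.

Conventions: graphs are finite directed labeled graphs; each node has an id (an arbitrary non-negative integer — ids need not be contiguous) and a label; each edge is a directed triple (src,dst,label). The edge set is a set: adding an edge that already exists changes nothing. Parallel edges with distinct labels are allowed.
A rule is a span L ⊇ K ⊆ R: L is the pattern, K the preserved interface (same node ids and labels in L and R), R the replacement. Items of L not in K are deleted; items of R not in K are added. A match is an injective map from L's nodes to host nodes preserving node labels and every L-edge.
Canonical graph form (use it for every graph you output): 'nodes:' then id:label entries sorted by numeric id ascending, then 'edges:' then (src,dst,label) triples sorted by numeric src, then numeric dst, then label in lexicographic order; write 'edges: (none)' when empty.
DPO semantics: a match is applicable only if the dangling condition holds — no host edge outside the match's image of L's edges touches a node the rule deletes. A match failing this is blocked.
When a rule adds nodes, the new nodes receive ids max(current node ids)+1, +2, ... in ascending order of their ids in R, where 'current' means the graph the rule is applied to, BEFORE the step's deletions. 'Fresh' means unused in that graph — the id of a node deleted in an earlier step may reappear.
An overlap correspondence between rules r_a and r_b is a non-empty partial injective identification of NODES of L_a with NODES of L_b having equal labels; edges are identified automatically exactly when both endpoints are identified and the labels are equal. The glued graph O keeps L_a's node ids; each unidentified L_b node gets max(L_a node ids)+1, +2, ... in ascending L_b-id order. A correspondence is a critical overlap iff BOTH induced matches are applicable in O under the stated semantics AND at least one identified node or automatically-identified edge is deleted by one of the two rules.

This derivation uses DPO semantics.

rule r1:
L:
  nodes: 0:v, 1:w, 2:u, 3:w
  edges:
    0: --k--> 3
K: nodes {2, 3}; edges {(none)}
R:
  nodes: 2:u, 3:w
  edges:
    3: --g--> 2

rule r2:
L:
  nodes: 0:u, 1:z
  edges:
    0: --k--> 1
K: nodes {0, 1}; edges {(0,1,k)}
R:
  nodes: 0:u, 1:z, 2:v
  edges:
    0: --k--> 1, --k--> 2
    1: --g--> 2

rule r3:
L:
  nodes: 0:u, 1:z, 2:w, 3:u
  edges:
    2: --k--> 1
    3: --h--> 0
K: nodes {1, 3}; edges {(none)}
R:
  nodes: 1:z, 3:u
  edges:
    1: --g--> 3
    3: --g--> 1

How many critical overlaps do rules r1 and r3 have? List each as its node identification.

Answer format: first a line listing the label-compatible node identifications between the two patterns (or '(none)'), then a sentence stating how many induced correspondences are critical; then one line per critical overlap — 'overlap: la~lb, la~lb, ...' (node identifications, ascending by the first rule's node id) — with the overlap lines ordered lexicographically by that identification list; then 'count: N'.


label-compatible node identifications between L(r1) and L(r3): 1~2, 2~0, 2~3, 3~2
1 of the induced correspondences is a critical overlap of r1 and r3.
overlap: 2~0
count: 1


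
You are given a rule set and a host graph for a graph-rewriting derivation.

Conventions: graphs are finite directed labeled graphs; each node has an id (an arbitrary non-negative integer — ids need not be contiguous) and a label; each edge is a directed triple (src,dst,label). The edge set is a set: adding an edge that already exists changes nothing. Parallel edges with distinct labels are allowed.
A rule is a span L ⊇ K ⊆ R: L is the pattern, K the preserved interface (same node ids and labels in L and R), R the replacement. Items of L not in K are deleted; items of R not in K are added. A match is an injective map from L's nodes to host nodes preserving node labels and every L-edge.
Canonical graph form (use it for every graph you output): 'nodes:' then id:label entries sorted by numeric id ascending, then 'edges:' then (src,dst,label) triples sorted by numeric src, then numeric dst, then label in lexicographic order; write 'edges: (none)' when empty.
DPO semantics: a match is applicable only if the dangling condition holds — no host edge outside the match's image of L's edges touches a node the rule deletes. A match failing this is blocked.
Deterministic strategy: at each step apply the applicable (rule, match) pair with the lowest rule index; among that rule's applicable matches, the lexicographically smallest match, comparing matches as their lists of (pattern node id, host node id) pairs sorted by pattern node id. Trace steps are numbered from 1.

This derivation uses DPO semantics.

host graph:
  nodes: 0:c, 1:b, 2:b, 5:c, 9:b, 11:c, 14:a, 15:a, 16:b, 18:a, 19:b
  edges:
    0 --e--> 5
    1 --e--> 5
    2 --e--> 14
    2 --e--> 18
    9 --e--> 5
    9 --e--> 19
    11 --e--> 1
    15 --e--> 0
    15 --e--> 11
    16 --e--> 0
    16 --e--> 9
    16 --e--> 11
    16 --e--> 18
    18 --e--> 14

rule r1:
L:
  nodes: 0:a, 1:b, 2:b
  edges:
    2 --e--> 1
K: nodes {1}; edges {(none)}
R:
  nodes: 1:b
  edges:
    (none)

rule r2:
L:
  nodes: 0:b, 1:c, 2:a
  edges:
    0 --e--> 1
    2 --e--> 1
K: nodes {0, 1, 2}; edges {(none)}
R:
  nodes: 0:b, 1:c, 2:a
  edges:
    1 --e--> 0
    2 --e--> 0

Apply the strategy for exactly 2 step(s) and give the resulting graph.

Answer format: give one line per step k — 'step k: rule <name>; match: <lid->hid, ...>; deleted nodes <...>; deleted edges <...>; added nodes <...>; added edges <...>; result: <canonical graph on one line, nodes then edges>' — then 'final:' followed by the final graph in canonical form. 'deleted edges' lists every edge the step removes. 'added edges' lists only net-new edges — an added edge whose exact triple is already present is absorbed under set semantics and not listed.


step 1: rule r2; match: 0->16, 1->0, 2->15; deleted nodes (none); deleted edges (15,0,e); (16,0,e); added nodes (none); added edges (0,16,e); (15,16,e); result: nodes: 0:c, 1:b, 2:b, 5:c, 9:b, 11:c, 14:a, 15:a, 16:b, 18:a, 19:b edges: (0,5,e); (0,16,e); (1,5,e); (2,14,e); (2,18,e); (9,5,e); (9,19,e); (11,1,e); (15,11,e); (15,16,e); (16,9,e); (16,11,e); (16,18,e); (18,14,e)
step 2: rule r2; match: 0->16, 1->11, 2->15; deleted nodes (none); deleted edges (15,11,e); (16,11,e); added nodes (none); added edges (11,16,e); result: nodes: 0:c, 1:b, 2:b, 5:c, 9:b, 11:c, 14:a, 15:a, 16:b, 18:a, 19:b edges: (0,5,e); (0,16,e); (1,5,e); (2,14,e); (2,18,e); (9,5,e); (9,19,e); (11,1,e); (11,16,e); (15,16,e); (16,9,e); (16,18,e); (18,14,e)
final:
nodes: 0:c, 1:b, 2:b, 5:c, 9:b, 11:c, 14:a, 15:a, 16:b, 18:a, 19:b
edges: (0,5,e); (0,16,e); (1,5,e); (2,14,e); (2,18,e); (9,5,e); (9,19,e); (11,1,e); (11,16,e); (15,16,e); (16,9,e); (16,18,e); (18,14,e)


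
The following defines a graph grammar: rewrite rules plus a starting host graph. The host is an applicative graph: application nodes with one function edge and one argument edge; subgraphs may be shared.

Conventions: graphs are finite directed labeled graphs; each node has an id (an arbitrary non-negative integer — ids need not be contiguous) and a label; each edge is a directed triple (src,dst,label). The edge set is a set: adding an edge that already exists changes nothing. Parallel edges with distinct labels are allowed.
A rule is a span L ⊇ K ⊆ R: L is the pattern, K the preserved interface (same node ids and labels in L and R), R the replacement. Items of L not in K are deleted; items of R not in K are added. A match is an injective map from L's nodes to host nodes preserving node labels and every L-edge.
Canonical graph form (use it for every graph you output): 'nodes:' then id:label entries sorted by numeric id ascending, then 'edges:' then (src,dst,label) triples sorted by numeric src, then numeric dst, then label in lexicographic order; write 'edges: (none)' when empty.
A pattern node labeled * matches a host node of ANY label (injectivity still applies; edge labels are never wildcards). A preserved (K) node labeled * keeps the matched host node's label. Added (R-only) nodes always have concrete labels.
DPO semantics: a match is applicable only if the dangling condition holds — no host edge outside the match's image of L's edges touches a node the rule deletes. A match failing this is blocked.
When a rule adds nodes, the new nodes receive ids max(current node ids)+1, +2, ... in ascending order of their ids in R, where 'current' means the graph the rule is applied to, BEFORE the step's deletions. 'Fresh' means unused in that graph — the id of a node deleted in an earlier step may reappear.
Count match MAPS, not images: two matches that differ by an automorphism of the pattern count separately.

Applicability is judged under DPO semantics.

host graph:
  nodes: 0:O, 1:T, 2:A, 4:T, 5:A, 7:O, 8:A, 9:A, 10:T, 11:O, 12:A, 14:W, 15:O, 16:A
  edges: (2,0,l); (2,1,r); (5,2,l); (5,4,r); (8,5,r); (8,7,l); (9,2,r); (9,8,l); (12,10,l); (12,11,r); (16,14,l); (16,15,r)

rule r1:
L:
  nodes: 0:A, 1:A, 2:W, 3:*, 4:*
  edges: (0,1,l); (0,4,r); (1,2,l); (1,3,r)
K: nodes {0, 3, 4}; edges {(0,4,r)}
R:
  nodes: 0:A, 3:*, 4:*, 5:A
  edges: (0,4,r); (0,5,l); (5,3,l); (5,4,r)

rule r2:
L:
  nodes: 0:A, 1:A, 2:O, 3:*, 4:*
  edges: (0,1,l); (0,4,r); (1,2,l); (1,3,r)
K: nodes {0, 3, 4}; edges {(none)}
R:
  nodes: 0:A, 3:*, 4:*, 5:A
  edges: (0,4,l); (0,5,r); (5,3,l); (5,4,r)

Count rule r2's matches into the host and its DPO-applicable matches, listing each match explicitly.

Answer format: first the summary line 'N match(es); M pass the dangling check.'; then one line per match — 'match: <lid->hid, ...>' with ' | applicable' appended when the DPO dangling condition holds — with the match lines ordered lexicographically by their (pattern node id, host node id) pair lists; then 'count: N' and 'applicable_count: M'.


2 match(es); 1 pass the dangling check.
match: 0->5, 1->2, 2->0, 3->1, 4->4
match: 0->9, 1->8, 2->7, 3->5, 4->2 | applicable
count: 2
applicable_count: 1
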